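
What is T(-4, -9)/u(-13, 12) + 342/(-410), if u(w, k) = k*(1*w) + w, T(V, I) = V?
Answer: -28079/34645 ≈ -0.81048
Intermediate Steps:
u(w, k) = w + k*w (u(w, k) = k*w + w = w + k*w)
T(-4, -9)/u(-13, 12) + 342/(-410) = -4*(-1/(13*(1 + 12))) + 342/(-410) = -4/((-13*13)) + 342*(-1/410) = -4/(-169) - 171/205 = -4*(-1/169) - 171/205 = 4/169 - 171/205 = -28079/34645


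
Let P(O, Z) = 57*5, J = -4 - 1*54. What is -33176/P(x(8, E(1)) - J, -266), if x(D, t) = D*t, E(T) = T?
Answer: -33176/285 ≈ -116.41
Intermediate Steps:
J = -58 (J = -4 - 54 = -58)
P(O, Z) = 285
-33176/P(x(8, E(1)) - J, -266) = -33176/285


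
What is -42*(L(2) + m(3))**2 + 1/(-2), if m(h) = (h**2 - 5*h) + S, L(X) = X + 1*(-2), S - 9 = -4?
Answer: -85/2 ≈ -42.500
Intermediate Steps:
S = 5 (S = 9 - 4 = 5)
L(X) = -2 + X (L(X) = X - 2 = -2 + X)
m(h) = 5 + h**2 - 5*h (m(h) = (h**2 - 5*h) + 5 = 5 + h**2 - 5*h)
-42*(L(2) + m(3))**2 + 1/(-2) = -42*((-2 + 2) + (5 + 3**2 - 5*3))**2 + 1/(-2) = -42*(0 + (5 + 9 - 15))**2 - 1/2 = -42*(0 - 1)**2 - 1/2 = -42*(-1)**2 - 1/2 = -42*1 - 1/2 = -42 - 1/2 = -85/2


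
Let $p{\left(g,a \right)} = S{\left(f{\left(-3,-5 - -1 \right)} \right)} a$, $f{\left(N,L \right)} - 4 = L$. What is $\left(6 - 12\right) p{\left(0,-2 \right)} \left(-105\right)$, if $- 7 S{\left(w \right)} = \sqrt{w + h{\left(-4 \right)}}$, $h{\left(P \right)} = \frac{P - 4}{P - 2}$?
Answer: $120 \sqrt{3} \approx 207.85$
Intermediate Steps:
$f{\left(N,L \right)} = 4 + L$
$h{\left(P \right)} = \frac{-4 + P}{-2 + P}$
$S{\left(w \right)} = - \frac{\sqrt{\frac{4}{3} + w}}{7}$ ($S{\left(w \right)} = - \frac{\sqrt{w + \frac{-4 - 4}{-2 - 4}}}{7} = - \frac{\sqrt{w + \frac{1}{-6} \left(-8\right)}}{7} = - \frac{\sqrt{w - - \frac{4}{3}}}{7} = - \frac{\sqrt{w + \frac{4}{3}}}{7} = - \frac{\sqrt{\frac{4}{3} + w}}{7}$)
$p{\left(g,a \right)} = - \frac{2 a \sqrt{3}}{21}$ ($p{\left(g,a \right)} = - \frac{\sqrt{12 + 9 \left(4 - 4\right)}}{21} a = - \frac{\sqrt{12 + 9 \cdot 0}}{21} a = - \frac{\sqrt{12 + 0}}{21} a = - \frac{\sqrt{12}}{21} a = - \frac{2 \sqrt{3}}{21} a = - \frac{2 a \sqrt{3}}{21}$)
$\left(6 - 12\right) p{\left(0,-2 \right)} \left(-105\right) = \left(6 - 12\right) \left(\left(- \frac{2}{21}\right) \left(-2\right) \sqrt{3}\right) \left(-105\right) = - 6 \frac{4 \sqrt{3}}{21} \left(-105\right) = - \frac{8 \sqrt{3}}{7} \left(-105\right) = 120 \sqrt{3}$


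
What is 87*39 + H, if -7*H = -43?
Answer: 23794/7 ≈ 3399.1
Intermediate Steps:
H = 43/7 (H = -1/7*(-43) = 43/7 ≈ 6.1429)
87*39 + H = 87*39 + 43/7 = 3393 + 43/7 = 23794/7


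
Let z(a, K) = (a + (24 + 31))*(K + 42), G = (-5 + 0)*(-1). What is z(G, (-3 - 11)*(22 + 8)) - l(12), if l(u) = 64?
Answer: -22744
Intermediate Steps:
G = 5 (G = -5*(-1) = 5)
z(a, K) = (42 + K)*(55 + a) (z(a, K) = (a + 55)*(42 + K) = (55 + a)*(42 + K) = (42 + K)*(55 + a))
z(G, (-3 - 11)*(22 + 8)) - l(12) = (2310 + 42*5 + 55*((-3 - 11)*(22 + 8)) + ((-3 - 11)*(22 + 8))*5) - 1*64 = (2310 + 210 + 55*(-14*30) - 14*30*5) - 64 = (2310 + 210 + 55*(-420) - 420*5) - 64 = (2310 + 210 - 23100 - 2100) - 64 = -22680 - 64 = -22744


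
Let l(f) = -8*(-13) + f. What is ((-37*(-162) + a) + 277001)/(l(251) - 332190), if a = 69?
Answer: -283064/331835 ≈ -0.85303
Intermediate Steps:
l(f) = 104 + f
((-37*(-162) + a) + 277001)/(l(251) - 332190) = ((-37*(-162) + 69) + 277001)/((104 + 251) - 332190) = ((5994 + 69) + 277001)/(355 - 332190) = (6063 + 277001)/(-331835) = 283064*(-1/331835) = -283064/331835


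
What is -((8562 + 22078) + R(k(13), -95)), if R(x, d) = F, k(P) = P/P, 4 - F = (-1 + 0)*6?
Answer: -30650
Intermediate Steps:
F = 10 (F = 4 - (-1 + 0)*6 = 4 - (-1)*6 = 4 - 1*(-6) = 4 + 6 = 10)
k(P) = 1
R(x, d) = 10
-((8562 + 22078) + R(k(13), -95)) = -((8562 + 22078) + 10) = -(30640 + 10) = -1*30650 = -30650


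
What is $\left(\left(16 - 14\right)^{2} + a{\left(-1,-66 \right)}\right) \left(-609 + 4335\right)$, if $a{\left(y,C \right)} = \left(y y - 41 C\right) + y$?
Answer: $10097460$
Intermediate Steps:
$a{\left(y,C \right)} = y + y^{2} - 41 C$ ($a{\left(y,C \right)} = \left(y^{2} - 41 C\right) + y = y + y^{2} - 41 C$)
$\left(\left(16 - 14\right)^{2} + a{\left(-1,-66 \right)}\right) \left(-609 + 4335\right) = \left(\left(16 - 14\right)^{2} - \left(-2705 - 1\right)\right) \left(-609 + 4335\right) = \left(2^{2} + \left(-1 + 1 + 2706\right)\right) 3726 = \left(4 + 2706\right) 3726 = 2710 \cdot 3726 = 10097460$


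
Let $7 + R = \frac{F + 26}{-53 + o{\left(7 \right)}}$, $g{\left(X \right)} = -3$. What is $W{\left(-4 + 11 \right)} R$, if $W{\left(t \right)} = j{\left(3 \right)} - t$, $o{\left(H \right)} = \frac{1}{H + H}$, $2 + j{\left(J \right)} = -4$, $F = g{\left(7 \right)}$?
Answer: $\frac{5509}{57} \approx 96.649$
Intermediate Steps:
$F = -3$
$j{\left(J \right)} = -6$ ($j{\left(J \right)} = -2 - 4 = -6$)
$o{\left(H \right)} = \frac{1}{2 H}$
$R = - \frac{5509}{741}$ ($R = -7 + \frac{-3 + 26}{-53 + \frac{1}{2 \cdot 7}} = -7 + \frac{23}{-53 + \frac{1}{2} \cdot \frac{1}{7}} = -7 + \frac{23}{-53 + \frac{1}{14}} = -7 + \frac{23}{- \frac{741}{14}} = -7 + 23 \left(- \frac{14}{741}\right) = -7 - \frac{322}{741} = - \frac{5509}{741} \approx -7.4345$)
$W{\left(t \right)} = -6 - t$
$W{\left(-4 + 11 \right)} R = \left(-6 - \left(-4 + 11\right)\right) \left(- \frac{5509}{741}\right) = \left(-6 - 7\right) \left(- \frac{5509}{741}\right) = \left(-13\right) \left(- \frac{5509}{741}\right) = \frac{5509}{57}$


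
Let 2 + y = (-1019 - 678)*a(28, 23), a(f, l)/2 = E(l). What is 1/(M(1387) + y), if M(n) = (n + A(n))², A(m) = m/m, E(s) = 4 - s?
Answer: 1/1991028 ≈ 5.0225e-7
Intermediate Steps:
a(f, l) = 8 - 2*l (a(f, l) = 2*(4 - l) = 8 - 2*l)
A(m) = 1
y = 64484 (y = -2 + (-1019 - 678)*(8 - 2*23) = -2 - 1697*(8 - 46) = -2 - 1697*(-38) = -2 + 64486 = 64484)
M(n) = (1 + n)² (M(n) = (n + 1)² = (1 + n)²)
1/(M(1387) + y) = 1/((1 + 1387)² + 64484) = 1/(1388² + 64484) = 1/(1926544 + 64484) = 1/1991028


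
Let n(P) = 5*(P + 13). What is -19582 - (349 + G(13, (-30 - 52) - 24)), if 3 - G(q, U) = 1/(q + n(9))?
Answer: -2451881/123 ≈ -19934.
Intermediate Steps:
n(P) = 65 + 5*P (n(P) = 5*(13 + P) = 65 + 5*P)
G(q, U) = 3 - 1/(110 + q) (G(q, U) = 3 - 1/(q + (65 + 5*9)) = 3 - 1/(q + (65 + 45)) = 3 - 1/(q + 110) = 3 - 1/(110 + q))
-19582 - (349 + G(13, (-30 - 52) - 24)) = -19582 - (349 + (329 + 3*13)/(110 + 13)) = -19582 - (349 + (329 + 39)/123) = -19582 - (349 + (1/123)*368) = -19582 - (349 + 368/123) = -19582 - 1*43295/123 = -19582 - 43295/123 = -2451881/123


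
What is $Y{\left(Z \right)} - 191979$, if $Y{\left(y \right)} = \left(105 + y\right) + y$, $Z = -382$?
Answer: $-192638$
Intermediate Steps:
$Y{\left(y \right)} = 105 + 2 y$
$Y{\left(Z \right)} - 191979 = \left(105 + 2 \left(-382\right)\right) - 191979 = \left(105 - 764\right) - 191979 = -659 - 191979 = -192638$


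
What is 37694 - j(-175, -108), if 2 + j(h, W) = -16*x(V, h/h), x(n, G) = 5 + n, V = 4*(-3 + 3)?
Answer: 37776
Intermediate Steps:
V = 0 (V = 4*0 = 0)
j(h, W) = -82 (j(h, W) = -2 - 16*(5 + 0) = -2 - 16*5 = -2 - 80 = -82)
37694 - j(-175, -108) = 37694 - 1*(-82) = 37694 + 82 = 37776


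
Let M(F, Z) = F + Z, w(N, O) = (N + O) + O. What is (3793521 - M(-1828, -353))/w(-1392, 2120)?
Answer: 1897851/1424 ≈ 1332.8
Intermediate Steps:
w(N, O) = N + 2*O
(3793521 - M(-1828, -353))/w(-1392, 2120) = (3793521 - (-1828 - 353))/(-1392 + 2*2120) = (3793521 - 1*(-2181))/(-1392 + 4240) = (3793521 + 2181)/2848 = 3795702*(1/2848) = 1897851/1424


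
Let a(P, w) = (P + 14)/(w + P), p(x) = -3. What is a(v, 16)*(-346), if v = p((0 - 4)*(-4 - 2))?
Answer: -3806/13 ≈ -292.77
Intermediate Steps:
v = -3
a(P, w) = (14 + P)/(P + w)
a(v, 16)*(-346) = ((14 - 3)/(-3 + 16))*(-346) = (11/13)*(-346) = -3806/13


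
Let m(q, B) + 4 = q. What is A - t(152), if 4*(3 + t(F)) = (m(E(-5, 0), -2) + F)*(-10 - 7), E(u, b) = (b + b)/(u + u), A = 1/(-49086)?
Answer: 31022351/49086 ≈ 632.00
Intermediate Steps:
A = -1/49086 ≈ -2.0372e-5
E(u, b) = b/u (E(u, b) = (2*b)/((2*u)) = (2*b)*(1/(2*u)) = b/u)
m(q, B) = -4 + q
t(F) = 14 - 17*F/4 (t(F) = -3 + (((-4 + 0/(-5)) + F)*(-10 - 7))/4 = -3 + (((-4 + 0*(-⅕)) + F)*(-17))/4 = -3 + (((-4 + 0) + F)*(-17))/4 = -3 + ((-4 + F)*(-17))/4 = -3 + (68 - 17*F)/4 = -3 + (17 - 17*F/4) = 14 - 17*F/4)
A - t(152) = -1/49086 - (14 - 17/4*152) = -1/49086 - (14 - 646) = -1/49086 - 1*(-632) = -1/49086 + 632 = 31022351/49086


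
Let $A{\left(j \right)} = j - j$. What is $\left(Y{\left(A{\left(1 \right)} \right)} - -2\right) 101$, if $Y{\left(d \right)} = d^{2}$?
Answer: $202$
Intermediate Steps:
$A{\left(j \right)} = 0$
$\left(Y{\left(A{\left(1 \right)} \right)} - -2\right) 101 = \left(0^{2} - -2\right) 101 = \left(0 + \left(-4 + 6\right)\right) 101 = \left(0 + 2\right) 101 = 2 \cdot 101 = 202$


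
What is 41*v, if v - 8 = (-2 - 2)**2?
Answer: 984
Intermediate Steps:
v = 24 (v = 8 + (-2 - 2)**2 = 8 + (-4)**2 = 8 + 16 = 24)
41*v = 41*24 = 984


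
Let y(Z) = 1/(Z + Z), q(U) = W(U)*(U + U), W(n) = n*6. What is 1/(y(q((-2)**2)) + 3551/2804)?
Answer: 269184/341597 ≈ 0.78802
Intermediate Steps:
W(n) = 6*n
q(U) = 12*U**2 (q(U) = (6*U)*(U + U) = (6*U)*(2*U) = 12*U**2)
y(Z) = 1/(2*Z)
1/(y(q((-2)**2)) + 3551/2804) = 1/(1/(2*((12*((-2)**2)**2))) + 3551/2804) = 1/(1/(2*((12*4**2))) + 3551*(1/2804)) = 1/(1/(2*((12*16))) + 3551/2804) = 1/((1/2)/192 + 3551/2804) = 1/((1/2)*(1/192) + 3551/2804) = 1/(1/384 + 3551/2804) = 1/(341597/269184) = 269184/341597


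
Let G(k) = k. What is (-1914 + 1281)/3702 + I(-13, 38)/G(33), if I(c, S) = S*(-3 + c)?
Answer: -757235/40722 ≈ -18.595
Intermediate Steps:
(-1914 + 1281)/3702 + I(-13, 38)/G(33) = (-1914 + 1281)/3702 + (38*(-3 - 13))/33 = -633*1/3702 + (38*(-16))*(1/33) = -211/1234 - 608*1/33 = -211/1234 - 608/33 = -757235/40722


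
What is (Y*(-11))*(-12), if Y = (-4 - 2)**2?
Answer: 4752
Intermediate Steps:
Y = 36 (Y = (-6)**2 = 36)
(Y*(-11))*(-12) = (36*(-11))*(-12) = -396*(-12) = 4752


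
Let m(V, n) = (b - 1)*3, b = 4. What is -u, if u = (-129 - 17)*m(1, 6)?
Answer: 1314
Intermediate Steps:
m(V, n) = 9 (m(V, n) = (4 - 1)*3 = 3*3 = 9)
u = -1314 (u = (-129 - 17)*9 = -146*9 = -1314)
-u = -1*(-1314) = 1314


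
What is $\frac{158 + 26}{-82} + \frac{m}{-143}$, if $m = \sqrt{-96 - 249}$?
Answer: $- \frac{92}{41} - \frac{i \sqrt{345}}{143} \approx -2.2439 - 0.12989 i$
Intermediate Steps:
$m = i \sqrt{345}$ ($m = \sqrt{-345} = i \sqrt{345} \approx 18.574 i$)
$\frac{158 + 26}{-82} + \frac{m}{-143} = \frac{158 + 26}{-82} + \frac{i \sqrt{345}}{-143} = 184 \left(- \frac{1}{82}\right) + i \sqrt{345} \left(- \frac{1}{143}\right) = - \frac{92}{41} - \frac{i \sqrt{345}}{143}$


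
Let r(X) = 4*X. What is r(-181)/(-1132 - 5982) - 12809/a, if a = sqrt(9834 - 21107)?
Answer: 362/3557 + 12809*I*sqrt(11273)/11273 ≈ 0.10177 + 120.64*I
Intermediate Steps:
a = I*sqrt(11273) (a = sqrt(-11273) = I*sqrt(11273) ≈ 106.17*I)
r(-181)/(-1132 - 5982) - 12809/a = (4*(-181))/(-1132 - 5982) - 12809*(-I*sqrt(11273)/11273) = -724/(-7114) - (-12809)*I*sqrt(11273)/11273 = -724*(-1/7114) + 12809*I*sqrt(11273)/11273 = 362/3557 + 12809*I*sqrt(11273)/11273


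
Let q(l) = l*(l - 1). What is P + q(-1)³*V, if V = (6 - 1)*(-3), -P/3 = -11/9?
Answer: -349/3 ≈ -116.33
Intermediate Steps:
q(l) = l*(-1 + l)
P = 11/3 (P = -(-33)/9 = -3*(-11/9) = 11/3 ≈ 3.6667)
V = -15 (V = 5*(-3) = -15)
P + q(-1)³*V = 11/3 + (-(-1 - 1))³*(-15) = 11/3 + (-1*(-2))³*(-15) = 11/3 + 2³*(-15) = 11/3 + 8*(-15) = 11/3 - 120 = -349/3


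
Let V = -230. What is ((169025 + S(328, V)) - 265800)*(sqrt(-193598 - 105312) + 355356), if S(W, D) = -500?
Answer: -34567254900 - 97275*I*sqrt(298910) ≈ -3.4567e+10 - 5.3183e+7*I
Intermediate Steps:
((169025 + S(328, V)) - 265800)*(sqrt(-193598 - 105312) + 355356) = ((169025 - 500) - 265800)*(sqrt(-193598 - 105312) + 355356) = (168525 - 265800)*(sqrt(-298910) + 355356) = -97275*(I*sqrt(298910) + 355356) = -97275*(355356 + I*sqrt(298910)) = -34567254900 - 97275*I*sqrt(298910)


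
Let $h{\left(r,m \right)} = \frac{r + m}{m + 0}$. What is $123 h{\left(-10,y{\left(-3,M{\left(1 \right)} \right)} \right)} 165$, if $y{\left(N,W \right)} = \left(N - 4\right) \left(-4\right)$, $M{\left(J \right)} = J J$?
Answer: $\frac{182655}{14} \approx 13047.0$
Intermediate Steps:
$M{\left(J \right)} = J^{2}$
$y{\left(N,W \right)} = 16 - 4 N$ ($y{\left(N,W \right)} = \left(-4 + N\right) \left(-4\right) = 16 - 4 N$)
$h{\left(r,m \right)} = \frac{m + r}{m}$
$123 h{\left(-10,y{\left(-3,M{\left(1 \right)} \right)} \right)} 165 = 123 \frac{\left(16 - -12\right) - 10}{16 - -12} \cdot 165 = 123 \frac{\left(16 + 12\right) - 10}{16 + 12} \cdot 165 = 123 \frac{28 - 10}{28} \cdot 165 = 123 \cdot \frac{1}{28} \cdot 18 \cdot 165 = 123 \cdot \frac{9}{14} \cdot 165 = \frac{1107}{14} \cdot 165 = \frac{182655}{14}$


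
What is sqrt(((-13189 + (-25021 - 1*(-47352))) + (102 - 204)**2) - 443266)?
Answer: 6*I*sqrt(11770) ≈ 650.94*I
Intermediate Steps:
sqrt(((-13189 + (-25021 - 1*(-47352))) + (102 - 204)**2) - 443266) = sqrt(((-13189 + (-25021 + 47352)) + (-102)**2) - 443266) = sqrt(((-13189 + 22331) + 10404) - 443266) = sqrt((9142 + 10404) - 443266) = sqrt(19546 - 443266) = sqrt(-423720) = 6*I*sqrt(11770)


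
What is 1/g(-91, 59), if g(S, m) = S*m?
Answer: -1/5369 ≈ -0.00018625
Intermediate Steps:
1/g(-91, 59) = 1/(-91*59) = 1/(-5369) = -1/5369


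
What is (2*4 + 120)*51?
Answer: 6528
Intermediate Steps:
(2*4 + 120)*51 = (8 + 120)*51 = 128*51 = 6528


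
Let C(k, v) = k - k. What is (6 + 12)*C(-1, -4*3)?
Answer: 0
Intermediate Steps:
C(k, v) = 0
(6 + 12)*C(-1, -4*3) = (6 + 12)*0 = 18*0 = 0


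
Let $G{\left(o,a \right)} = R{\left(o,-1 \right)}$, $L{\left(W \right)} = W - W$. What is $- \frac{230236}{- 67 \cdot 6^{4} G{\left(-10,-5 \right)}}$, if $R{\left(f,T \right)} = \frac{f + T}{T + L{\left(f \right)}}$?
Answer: $\frac{57559}{238788} \approx 0.24105$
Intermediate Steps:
$L{\left(W \right)} = 0$
$R{\left(f,T \right)} = \frac{T + f}{T}$ ($R{\left(f,T \right)} = \frac{f + T}{T + 0} = \frac{T + f}{T}$)
$G{\left(o,a \right)} = 1 - o$ ($G{\left(o,a \right)} = \frac{-1 + o}{-1} = - (-1 + o) = 1 - o$)
$- \frac{230236}{- 67 \cdot 6^{4} G{\left(-10,-5 \right)}} = - \frac{230236}{- 67 \cdot 6^{4} \left(1 - -10\right)} = - \frac{230236}{\left(-67\right) 1296 \left(1 + 10\right)} = - \frac{230236}{\left(-86832\right) 11} = - \frac{230236}{-955152} = \left(-230236\right) \left(- \frac{1}{955152}\right) = \frac{57559}{238788}$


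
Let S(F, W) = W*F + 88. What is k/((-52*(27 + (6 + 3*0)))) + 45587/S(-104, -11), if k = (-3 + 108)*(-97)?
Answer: 687691/16016 ≈ 42.938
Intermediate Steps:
k = -10185 (k = 105*(-97) = -10185)
S(F, W) = 88 + F*W (S(F, W) = F*W + 88 = 88 + F*W)
k/((-52*(27 + (6 + 3*0)))) + 45587/S(-104, -11) = -10185*(-1/(52*(27 + (6 + 3*0)))) + 45587/(88 - 104*(-11)) = -10185*(-1/(52*(27 + (6 + 0)))) + 45587/(88 + 1144) = -10185*(-1/(52*(27 + 6))) + 45587/1232 = -10185/((-52*33)) + 45587*(1/1232) = -10185/(-1716) + 45587/1232 = -10185*(-1/1716) + 45587/1232 = 3395/572 + 45587/1232 = 687691/16016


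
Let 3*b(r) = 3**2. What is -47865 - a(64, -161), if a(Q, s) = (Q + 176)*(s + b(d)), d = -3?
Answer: -9945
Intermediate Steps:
b(r) = 3 (b(r) = (1/3)*3**2 = (1/3)*9 = 3)
a(Q, s) = (3 + s)*(176 + Q) (a(Q, s) = (Q + 176)*(s + 3) = (176 + Q)*(3 + s) = (3 + s)*(176 + Q))
-47865 - a(64, -161) = -47865 - (528 + 3*64 + 176*(-161) + 64*(-161)) = -47865 - (528 + 192 - 28336 - 10304) = -47865 - 1*(-37920) = -47865 + 37920 = -9945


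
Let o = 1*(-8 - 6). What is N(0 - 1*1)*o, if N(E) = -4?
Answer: 56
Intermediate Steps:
o = -14 (o = 1*(-14) = -14)
N(0 - 1*1)*o = -4*(-14) = 56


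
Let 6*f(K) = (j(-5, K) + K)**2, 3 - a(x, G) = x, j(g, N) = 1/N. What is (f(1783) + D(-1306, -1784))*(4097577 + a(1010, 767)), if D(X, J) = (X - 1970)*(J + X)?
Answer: 416201411875244308100/9537267 ≈ 4.3639e+13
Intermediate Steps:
a(x, G) = 3 - x
f(K) = (K + 1/K)**2/6 (f(K) = (1/K + K)**2/6 = (K + 1/K)**2/6)
D(X, J) = (-1970 + X)*(J + X)
(f(1783) + D(-1306, -1784))*(4097577 + a(1010, 767)) = ((1/6)*(1 + 1783**2)**2/1783**2 + ((-1306)**2 - 1970*(-1784) - 1970*(-1306) - 1784*(-1306)))*(4097577 + (3 - 1*1010)) = ((1/6)*(1/3179089)*(1 + 3179089)**2 + (1705636 + 3514480 + 2572820 + 2329904))*(4097577 + (3 - 1010)) = ((1/6)*(1/3179089)*3179090**2 + 10122840)*(4097577 - 1007) = ((1/6)*(1/3179089)*10106613228100 + 10122840)*4096570 = (5053306614050/9537267 + 10122840)*4096570 = (101597534492330/9537267)*4096570 = 416201411875244308100/9537267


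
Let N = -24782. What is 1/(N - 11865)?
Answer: -1/36647 ≈ -2.7287e-5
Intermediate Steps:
1/(N - 11865) = 1/(-24782 - 11865) = 1/(-36647) = -1/36647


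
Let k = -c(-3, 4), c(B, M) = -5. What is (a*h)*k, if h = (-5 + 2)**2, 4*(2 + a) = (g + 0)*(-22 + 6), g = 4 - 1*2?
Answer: -450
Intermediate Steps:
g = 2 (g = 4 - 2 = 2)
k = 5 (k = -1*(-5) = 5)
a = -10 (a = -2 + ((2 + 0)*(-22 + 6))/4 = -2 + (2*(-16))/4 = -2 + (1/4)*(-32) = -2 - 8 = -10)
h = 9 (h = (-3)**2 = 9)
(a*h)*k = -10*9*5 = -90*5 = -450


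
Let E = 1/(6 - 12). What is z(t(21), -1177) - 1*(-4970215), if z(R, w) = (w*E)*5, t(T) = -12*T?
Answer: 29827175/6 ≈ 4.9712e+6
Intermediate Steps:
E = -⅙ (E = 1/(-6) = -⅙ ≈ -0.16667)
z(R, w) = -5*w/6 (z(R, w) = (w*(-⅙))*5 = -w/6*5 = -5*w/6)
z(t(21), -1177) - 1*(-4970215) = -⅚*(-1177) - 1*(-4970215) = 5885/6 + 4970215 = 29827175/6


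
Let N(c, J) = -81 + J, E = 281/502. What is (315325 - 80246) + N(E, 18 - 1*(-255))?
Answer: 235271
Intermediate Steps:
E = 281/502 (E = 281*(1/502) = 281/502 ≈ 0.55976)
(315325 - 80246) + N(E, 18 - 1*(-255)) = (315325 - 80246) + (-81 + (18 - 1*(-255))) = 235079 + (-81 + (18 + 255)) = 235079 + (-81 + 273) = 235079 + 192 = 235271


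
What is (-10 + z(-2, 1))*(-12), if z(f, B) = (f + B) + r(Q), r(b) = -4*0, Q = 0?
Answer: 132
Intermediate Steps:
r(b) = 0
z(f, B) = B + f (z(f, B) = (f + B) + 0 = (B + f) + 0 = B + f)
(-10 + z(-2, 1))*(-12) = (-10 + (1 - 2))*(-12) = (-10 - 1)*(-12) = -11*(-12) = 132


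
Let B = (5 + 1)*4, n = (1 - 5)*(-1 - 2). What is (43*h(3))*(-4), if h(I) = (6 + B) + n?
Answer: -7224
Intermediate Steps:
n = 12 (n = -4*(-3) = 12)
B = 24 (B = 6*4 = 24)
h(I) = 42 (h(I) = (6 + 24) + 12 = 30 + 12 = 42)
(43*h(3))*(-4) = (43*42)*(-4) = 1806*(-4) = -7224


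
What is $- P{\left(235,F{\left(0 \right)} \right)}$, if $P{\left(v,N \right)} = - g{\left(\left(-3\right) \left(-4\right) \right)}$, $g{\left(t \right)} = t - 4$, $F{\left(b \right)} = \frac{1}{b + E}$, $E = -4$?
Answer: $8$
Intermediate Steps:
$F{\left(b \right)} = \frac{1}{-4 + b}$ ($F{\left(b \right)} = \frac{1}{b - 4} = \frac{1}{-4 + b}$)
$g{\left(t \right)} = -4 + t$
$P{\left(v,N \right)} = -8$ ($P{\left(v,N \right)} = - (-4 - -12) = - (-4 + 12) = \left(-1\right) 8 = -8$)
$- P{\left(235,F{\left(0 \right)} \right)} = \left(-1\right) \left(-8\right) = 8$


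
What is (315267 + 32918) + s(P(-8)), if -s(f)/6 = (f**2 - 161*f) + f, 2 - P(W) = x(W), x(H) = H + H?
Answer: 363521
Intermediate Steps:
x(H) = 2*H
P(W) = 2 - 2*W
s(f) = -6*f**2 + 960*f (s(f) = -6*((f**2 - 161*f) + f) = -6*(f**2 - 160*f) = -6*f**2 + 960*f)
(315267 + 32918) + s(P(-8)) = (315267 + 32918) + 6*(2 - 2*(-8))*(160 - (2 - 2*(-8))) = 348185 + 6*(2 + 16)*(160 - (2 + 16)) = 348185 + 6*18*(160 - 1*18) = 348185 + 6*18*(160 - 18) = 348185 + 6*18*142 = 348185 + 15336 = 363521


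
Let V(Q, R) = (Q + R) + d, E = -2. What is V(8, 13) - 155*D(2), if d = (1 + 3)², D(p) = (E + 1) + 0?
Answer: 192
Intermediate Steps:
D(p) = -1 (D(p) = (-2 + 1) + 0 = -1 + 0 = -1)
d = 16 (d = 4² = 16)
V(Q, R) = 16 + Q + R (V(Q, R) = (Q + R) + 16 = 16 + Q + R)
V(8, 13) - 155*D(2) = (16 + 8 + 13) - 155*(-1) = 37 + 155 = 192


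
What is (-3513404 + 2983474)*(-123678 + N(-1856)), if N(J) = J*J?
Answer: -1759928265940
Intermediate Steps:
N(J) = J²
(-3513404 + 2983474)*(-123678 + N(-1856)) = (-3513404 + 2983474)*(-123678 + (-1856)²) = -529930*(-123678 + 3444736) = -529930*3321058 = -1759928265940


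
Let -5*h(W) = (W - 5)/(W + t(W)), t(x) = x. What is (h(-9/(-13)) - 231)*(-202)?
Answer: 2094134/45 ≈ 46536.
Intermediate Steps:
h(W) = -(-5 + W)/(10*W) (h(W) = -(W - 5)/(5*(W + W)) = -(-5 + W)/(5*(2*W)) = -(-5 + W)*1/(2*W)/5 = -(-5 + W)/(10*W))
(h(-9/(-13)) - 231)*(-202) = ((5 - (-9)/(-13))/(10*((-9/(-13)))) - 231)*(-202) = ((5 - (-9)*(-1)/13)/(10*((-9*(-1/13)))) - 231)*(-202) = ((5 - 1*9/13)/(10*(9/13)) - 231)*(-202) = ((⅒)*(13/9)*(5 - 9/13) - 231)*(-202) = ((⅒)*(13/9)*(56/13) - 231)*(-202) = (28/45 - 231)*(-202) = -10367/45*(-202) = 2094134/45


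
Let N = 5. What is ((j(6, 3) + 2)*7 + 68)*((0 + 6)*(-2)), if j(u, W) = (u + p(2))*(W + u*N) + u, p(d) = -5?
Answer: -4260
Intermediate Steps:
j(u, W) = u + (-5 + u)*(W + 5*u) (j(u, W) = (u - 5)*(W + u*5) + u = (-5 + u)*(W + 5*u) + u = u + (-5 + u)*(W + 5*u))
((j(6, 3) + 2)*7 + 68)*((0 + 6)*(-2)) = (((-24*6 - 5*3 + 5*6² + 3*6) + 2)*7 + 68)*((0 + 6)*(-2)) = (((-144 - 15 + 5*36 + 18) + 2)*7 + 68)*(6*(-2)) = (((-144 - 15 + 180 + 18) + 2)*7 + 68)*(-12) = ((39 + 2)*7 + 68)*(-12) = (41*7 + 68)*(-12) = (287 + 68)*(-12) = 355*(-12) = -4260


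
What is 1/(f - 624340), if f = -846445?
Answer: -1/1470785 ≈ -6.7991e-7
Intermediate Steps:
1/(f - 624340) = 1/(-846445 - 624340) = 1/(-1470785) = -1/1470785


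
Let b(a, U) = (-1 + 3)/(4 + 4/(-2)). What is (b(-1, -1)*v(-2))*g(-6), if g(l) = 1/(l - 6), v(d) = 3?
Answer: -1/4 ≈ -0.25000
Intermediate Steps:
b(a, U) = 1 (b(a, U) = 2/(4 + 4*(-1/2)) = 2/(4 - 2) = 2/2 = 2*(1/2) = 1)
g(l) = 1/(-6 + l)
(b(-1, -1)*v(-2))*g(-6) = (1*3)/(-6 - 6) = 3/(-12) = 3*(-1/12) = -1/4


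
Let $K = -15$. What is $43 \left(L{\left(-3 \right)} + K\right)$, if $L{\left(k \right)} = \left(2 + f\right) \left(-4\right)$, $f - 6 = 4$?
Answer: $-2709$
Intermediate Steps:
$f = 10$ ($f = 6 + 4 = 10$)
$L{\left(k \right)} = -48$ ($L{\left(k \right)} = \left(2 + 10\right) \left(-4\right) = 12 \left(-4\right) = -48$)
$43 \left(L{\left(-3 \right)} + K\right) = 43 \left(-48 - 15\right) = 43 \left(-63\right) = -2709$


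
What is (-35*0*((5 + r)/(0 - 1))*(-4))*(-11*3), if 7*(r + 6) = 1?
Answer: 0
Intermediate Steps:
r = -41/7 (r = -6 + (⅐)*1 = -6 + ⅐ = -41/7 ≈ -5.8571)
(-35*0*((5 + r)/(0 - 1))*(-4))*(-11*3) = (-35*0*((5 - 41/7)/(0 - 1))*(-4))*(-11*3) = -35*0*(-6/7/(-1))*(-4)*(-33) = -35*0*(-6/7*(-1))*(-4)*(-33) = -35*0*(6/7)*(-4)*(-33) = -0*(-4)*(-33) = -35*0*(-33) = 0*(-33) = 0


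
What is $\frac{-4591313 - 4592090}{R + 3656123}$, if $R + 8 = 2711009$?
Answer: $- \frac{9183403}{6367124} \approx -1.4423$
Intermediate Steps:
$R = 2711001$ ($R = -8 + 2711009 = 2711001$)
$\frac{-4591313 - 4592090}{R + 3656123} = \frac{-4591313 - 4592090}{2711001 + 3656123} = - \frac{9183403}{6367124}$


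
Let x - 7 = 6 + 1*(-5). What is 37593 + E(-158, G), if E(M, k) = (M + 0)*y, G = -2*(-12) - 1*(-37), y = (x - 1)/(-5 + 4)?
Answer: 38699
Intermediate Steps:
x = 8 (x = 7 + (6 + 1*(-5)) = 7 + (6 - 5) = 7 + 1 = 8)
y = -7 (y = (8 - 1)/(-5 + 4) = 7/(-1) = 7*(-1) = -7)
G = 61 (G = 24 + 37 = 61)
E(M, k) = -7*M (E(M, k) = (M + 0)*(-7) = M*(-7) = -7*M)
37593 + E(-158, G) = 37593 - 7*(-158) = 37593 + 1106 = 38699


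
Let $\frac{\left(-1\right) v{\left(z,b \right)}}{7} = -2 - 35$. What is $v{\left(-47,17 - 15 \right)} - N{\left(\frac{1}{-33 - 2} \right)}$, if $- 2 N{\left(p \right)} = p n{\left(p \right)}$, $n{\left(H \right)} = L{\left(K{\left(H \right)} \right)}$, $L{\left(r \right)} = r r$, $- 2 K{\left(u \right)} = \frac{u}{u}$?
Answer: $\frac{72519}{280} \approx 259.0$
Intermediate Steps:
$K{\left(u \right)} = - \frac{1}{2}$ ($K{\left(u \right)} = - \frac{u \frac{1}{u}}{2} = \left(- \frac{1}{2}\right) 1 = - \frac{1}{2}$)
$L{\left(r \right)} = r^{2}$
$n{\left(H \right)} = \frac{1}{4}$ ($n{\left(H \right)} = \left(- \frac{1}{2}\right)^{2} = \frac{1}{4}$)
$N{\left(p \right)} = - \frac{p}{8}$ ($N{\left(p \right)} = - \frac{p \frac{1}{4}}{2} = - \frac{\frac{1}{4} p}{2} = - \frac{p}{8}$)
$v{\left(z,b \right)} = 259$ ($v{\left(z,b \right)} = - 7 \left(-2 - 35\right) = \left(-7\right) \left(-37\right) = 259$)
$v{\left(-47,17 - 15 \right)} - N{\left(\frac{1}{-33 - 2} \right)} = 259 - - \frac{1}{8 \left(-33 - 2\right)} = 259 - - \frac{1}{8 \left(-35\right)} = 259 - \left(- \frac{1}{8}\right) \left(- \frac{1}{35}\right) = 259 - \frac{1}{280} = \frac{72519}{280}$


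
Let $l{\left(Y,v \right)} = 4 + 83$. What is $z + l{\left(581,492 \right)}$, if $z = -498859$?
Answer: $-498772$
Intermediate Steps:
$l{\left(Y,v \right)} = 87$
$z + l{\left(581,492 \right)} = -498859 + 87 = -498772$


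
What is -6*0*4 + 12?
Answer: 12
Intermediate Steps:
-6*0*4 + 12 = 0*4 + 12 = 0 + 12 = 12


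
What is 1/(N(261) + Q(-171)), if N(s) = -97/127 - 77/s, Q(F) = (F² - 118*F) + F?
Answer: 33147/1632388360 ≈ 2.0306e-5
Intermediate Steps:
Q(F) = F² - 117*F
N(s) = -97/127 - 77/s (N(s) = -97*1/127 - 77/s = -97/127 - 77/s)
1/(N(261) + Q(-171)) = 1/((-97/127 - 77/261) - 171*(-117 - 171)) = 1/((-97/127 - 77*1/261) - 171*(-288)) = 1/((-97/127 - 77/261) + 49248) = 1/(-35096/33147 + 49248) = 1/(1632388360/33147) = 33147/1632388360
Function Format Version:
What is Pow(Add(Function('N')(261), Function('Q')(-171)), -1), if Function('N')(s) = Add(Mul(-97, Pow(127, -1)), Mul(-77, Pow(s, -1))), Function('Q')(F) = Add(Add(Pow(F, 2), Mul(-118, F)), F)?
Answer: Rational(33147, 1632388360) ≈ 2.0306e-5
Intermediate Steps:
Function('Q')(F) = Add(Pow(F, 2), Mul(-117, F))
Function('N')(s) = Add(Rational(-97, 127), Mul(-77, Pow(s, -1))) (Function('N')(s) = Add(Mul(-97, Rational(1, 127)), Mul(-77, Pow(s, -1))) = Add(Rational(-97, 127), Mul(-77, Pow(s, -1))))
Pow(Add(Function('N')(261), Function('Q')(-171)), -1) = Pow(Add(Add(Rational(-97, 127), Mul(-77, Pow(261, -1))), Mul(-171, Add(-117, -171))), -1) = Pow(Add(Add(Rational(-97, 127), Mul(-77, Rational(1, 261))), Mul(-171, -288)), -1) = Pow(Add(Add(Rational(-97, 127), Rational(-77, 261)), 49248), -1) = Pow(Add(Rational(-35096, 33147), 49248), -1) = Pow(Rational(1632388360, 33147), -1) = Rational(33147, 1632388360)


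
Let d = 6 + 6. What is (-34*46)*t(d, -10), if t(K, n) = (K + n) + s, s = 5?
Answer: -10948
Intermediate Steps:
d = 12
t(K, n) = 5 + K + n (t(K, n) = (K + n) + 5 = 5 + K + n)
(-34*46)*t(d, -10) = (-34*46)*(5 + 12 - 10) = -1564*7 = -10948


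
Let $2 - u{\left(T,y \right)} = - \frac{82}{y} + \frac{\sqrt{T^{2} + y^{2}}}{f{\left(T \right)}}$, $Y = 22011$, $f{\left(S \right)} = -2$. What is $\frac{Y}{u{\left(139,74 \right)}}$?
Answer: $- \frac{374627220}{33894193} + \frac{60266118 \sqrt{24797}}{33894193} \approx 268.94$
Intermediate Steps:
$u{\left(T,y \right)} = 2 + \frac{\sqrt{T^{2} + y^{2}}}{2} + \frac{82}{y}$ ($u{\left(T,y \right)} = 2 - \left(- \frac{82}{y} + \frac{\sqrt{T^{2} + y^{2}}}{-2}\right) = 2 - \left(- \frac{82}{y} + \sqrt{T^{2} + y^{2}} \left(- \frac{1}{2}\right)\right) = 2 - \left(- \frac{82}{y} - \frac{\sqrt{T^{2} + y^{2}}}{2}\right) = 2 + \left(\frac{\sqrt{T^{2} + y^{2}}}{2} + \frac{82}{y}\right) = 2 + \frac{\sqrt{T^{2} + y^{2}}}{2} + \frac{82}{y}$)
$\frac{Y}{u{\left(139,74 \right)}} = \frac{22011}{2 + \frac{\sqrt{139^{2} + 74^{2}}}{2} + \frac{82}{74}} = \frac{22011}{2 + \frac{\sqrt{19321 + 5476}}{2} + 82 \cdot \frac{1}{74}} = \frac{22011}{2 + \frac{\sqrt{24797}}{2} + \frac{41}{37}} = \frac{22011}{\frac{115}{37} + \frac{\sqrt{24797}}{2}}$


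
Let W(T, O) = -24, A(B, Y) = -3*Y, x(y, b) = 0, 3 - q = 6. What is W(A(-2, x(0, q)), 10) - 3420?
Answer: -3444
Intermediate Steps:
q = -3 (q = 3 - 1*6 = 3 - 6 = -3)
W(A(-2, x(0, q)), 10) - 3420 = -24 - 3420 = -3444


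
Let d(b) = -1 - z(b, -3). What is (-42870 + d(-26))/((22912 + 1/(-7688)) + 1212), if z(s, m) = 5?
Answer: -329630688/185465311 ≈ -1.7773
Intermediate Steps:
d(b) = -6 (d(b) = -1 - 1*5 = -1 - 5 = -6)
(-42870 + d(-26))/((22912 + 1/(-7688)) + 1212) = (-42870 - 6)/((22912 + 1/(-7688)) + 1212) = -42876/((22912 - 1/7688) + 1212) = -42876/(176147455/7688 + 1212) = -42876/185465311/7688 = -42876*7688/185465311 = -329630688/185465311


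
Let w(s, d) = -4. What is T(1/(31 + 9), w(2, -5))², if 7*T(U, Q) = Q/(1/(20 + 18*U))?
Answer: 167281/1225 ≈ 136.56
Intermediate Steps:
T(U, Q) = Q*(20 + 18*U)/7 (T(U, Q) = (Q/(1/(20 + 18*U)))/7 = (Q*(20 + 18*U))/7 = Q*(20 + 18*U)/7)
T(1/(31 + 9), w(2, -5))² = ((2/7)*(-4)*(10 + 9/(31 + 9)))² = ((2/7)*(-4)*(10 + 9/40))² = ((2/7)*(-4)*(409/40))² = (-409/35)² = 167281/1225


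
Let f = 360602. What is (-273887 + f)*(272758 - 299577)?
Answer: -2325609585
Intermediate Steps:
(-273887 + f)*(272758 - 299577) = (-273887 + 360602)*(272758 - 299577) = 86715*(-26819) = -2325609585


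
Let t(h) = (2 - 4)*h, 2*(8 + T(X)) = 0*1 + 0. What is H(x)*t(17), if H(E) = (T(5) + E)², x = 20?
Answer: -4896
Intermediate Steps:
T(X) = -8 (T(X) = -8 + (0*1 + 0)/2 = -8 + (0 + 0)/2 = -8 + (½)*0 = -8 + 0 = -8)
t(h) = -2*h
H(E) = (-8 + E)²
H(x)*t(17) = (-8 + 20)²*(-2*17) = 12²*(-34) = 144*(-34) = -4896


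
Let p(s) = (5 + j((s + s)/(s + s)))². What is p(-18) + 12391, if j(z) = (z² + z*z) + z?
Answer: 12455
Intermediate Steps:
j(z) = z + 2*z² (j(z) = (z² + z²) + z = 2*z² + z = z + 2*z²)
p(s) = 64 (p(s) = (5 + ((s + s)/(s + s))*(1 + 2*((s + s)/(s + s))))² = (5 + ((2*s)/((2*s)))*(1 + 2*((2*s)/((2*s)))))² = (5 + ((2*s)*(1/(2*s)))*(1 + 2*((2*s)*(1/(2*s)))))² = (5 + 1*(1 + 2*1))² = (5 + 1*(1 + 2))² = (5 + 1*3)² = (5 + 3)² = 8² = 64)
p(-18) + 12391 = 64 + 12391 = 12455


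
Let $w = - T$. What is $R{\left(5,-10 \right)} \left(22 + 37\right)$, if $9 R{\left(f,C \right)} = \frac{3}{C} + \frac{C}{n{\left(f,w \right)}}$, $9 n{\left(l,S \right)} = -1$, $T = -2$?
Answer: $\frac{17641}{30} \approx 588.03$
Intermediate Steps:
$w = 2$ ($w = \left(-1\right) \left(-2\right) = 2$)
$n{\left(l,S \right)} = - \frac{1}{9}$ ($n{\left(l,S \right)} = \frac{1}{9} \left(-1\right) = - \frac{1}{9}$)
$R{\left(f,C \right)} = - C + \frac{1}{3 C}$ ($R{\left(f,C \right)} = \frac{\frac{3}{C} + \frac{C}{- \frac{1}{9}}}{9} = \frac{\frac{3}{C} + C \left(-9\right)}{9} = \frac{\frac{3}{C} - 9 C}{9} = \frac{- 9 C + \frac{3}{C}}{9} = - C + \frac{1}{3 C}$)
$R{\left(5,-10 \right)} \left(22 + 37\right) = \left(\left(-1\right) \left(-10\right) + \frac{1}{3 \left(-10\right)}\right) \left(22 + 37\right) = \left(10 + \frac{1}{3} \left(- \frac{1}{10}\right)\right) 59 = \left(10 - \frac{1}{30}\right) 59 = \frac{299}{30} \cdot 59 = \frac{17641}{30}$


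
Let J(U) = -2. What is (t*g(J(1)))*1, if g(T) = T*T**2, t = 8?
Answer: -64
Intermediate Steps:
g(T) = T**3
(t*g(J(1)))*1 = (8*(-2)**3)*1 = (8*(-8))*1 = -64*1 = -64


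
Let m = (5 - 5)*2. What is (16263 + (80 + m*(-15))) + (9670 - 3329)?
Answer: 22684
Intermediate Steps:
m = 0 (m = 0*2 = 0)
(16263 + (80 + m*(-15))) + (9670 - 3329) = (16263 + (80 + 0*(-15))) + (9670 - 3329) = (16263 + (80 + 0)) + 6341 = (16263 + 80) + 6341 = 16343 + 6341 = 22684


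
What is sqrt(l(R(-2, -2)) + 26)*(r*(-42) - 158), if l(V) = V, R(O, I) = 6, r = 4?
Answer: -1304*sqrt(2) ≈ -1844.1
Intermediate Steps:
sqrt(l(R(-2, -2)) + 26)*(r*(-42) - 158) = sqrt(6 + 26)*(4*(-42) - 158) = sqrt(32)*(-168 - 158) = (4*sqrt(2))*(-326) = -1304*sqrt(2)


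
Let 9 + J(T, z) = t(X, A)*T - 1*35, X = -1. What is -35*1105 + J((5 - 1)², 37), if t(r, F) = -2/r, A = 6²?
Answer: -38687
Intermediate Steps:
A = 36
J(T, z) = -44 + 2*T (J(T, z) = -9 + ((-2/(-1))*T - 1*35) = -9 + ((-2*(-1))*T - 35) = -9 + (2*T - 35) = -9 + (-35 + 2*T) = -44 + 2*T)
-35*1105 + J((5 - 1)², 37) = -35*1105 + (-44 + 2*(5 - 1)²) = -38675 + (-44 + 2*4²) = -38675 + (-44 + 2*16) = -38675 + (-44 + 32) = -38675 - 12 = -38687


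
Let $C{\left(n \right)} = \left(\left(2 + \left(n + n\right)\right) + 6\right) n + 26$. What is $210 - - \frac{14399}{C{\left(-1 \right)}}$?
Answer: $\frac{18599}{20} \approx 929.95$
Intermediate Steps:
$C{\left(n \right)} = 26 + n \left(8 + 2 n\right)$ ($C{\left(n \right)} = \left(\left(2 + 2 n\right) + 6\right) n + 26 = \left(8 + 2 n\right) n + 26 = n \left(8 + 2 n\right) + 26 = 26 + n \left(8 + 2 n\right)$)
$210 - - \frac{14399}{C{\left(-1 \right)}} = 210 - - \frac{14399}{26 + 2 \left(-1\right)^{2} + 8 \left(-1\right)} = 210 - - \frac{14399}{26 + 2 \cdot 1 - 8} = 210 - - \frac{14399}{26 + 2 - 8} = 210 - - \frac{14399}{20} = 210 + \frac{14399}{20} = \frac{18599}{20}$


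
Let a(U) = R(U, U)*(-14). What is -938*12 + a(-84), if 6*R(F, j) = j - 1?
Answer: -33173/3 ≈ -11058.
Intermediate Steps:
R(F, j) = -⅙ + j/6 (R(F, j) = (j - 1)/6 = (-1 + j)/6 = -⅙ + j/6)
a(U) = 7/3 - 7*U/3 (a(U) = (-⅙ + U/6)*(-14) = 7/3 - 7*U/3)
-938*12 + a(-84) = -938*12 + (7/3 - 7/3*(-84)) = -11256 + (7/3 + 196) = -11256 + 595/3 = -33173/3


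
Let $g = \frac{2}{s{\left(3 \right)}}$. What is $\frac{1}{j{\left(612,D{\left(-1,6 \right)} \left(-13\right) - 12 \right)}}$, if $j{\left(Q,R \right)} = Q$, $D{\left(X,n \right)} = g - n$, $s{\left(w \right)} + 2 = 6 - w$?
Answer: $\frac{1}{612} \approx 0.001634$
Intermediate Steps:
$s{\left(w \right)} = 4 - w$ ($s{\left(w \right)} = -2 - \left(-6 + w\right) = 4 - w$)
$g = 2$ ($g = \frac{2}{4 - 3} = \frac{2}{1} = 2 \cdot 1 = 2$)
$D{\left(X,n \right)} = 2 - n$
$\frac{1}{j{\left(612,D{\left(-1,6 \right)} \left(-13\right) - 12 \right)}} = \frac{1}{612}$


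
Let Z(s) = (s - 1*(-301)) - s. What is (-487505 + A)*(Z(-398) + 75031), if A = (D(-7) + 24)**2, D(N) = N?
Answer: -36702955712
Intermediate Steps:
Z(s) = 301 (Z(s) = (s + 301) - s = (301 + s) - s = 301)
A = 289 (A = (-7 + 24)**2 = 17**2 = 289)
(-487505 + A)*(Z(-398) + 75031) = (-487505 + 289)*(301 + 75031) = -487216*75332 = -36702955712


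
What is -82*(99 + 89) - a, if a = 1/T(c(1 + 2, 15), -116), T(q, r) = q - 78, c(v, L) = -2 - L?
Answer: -1464519/95 ≈ -15416.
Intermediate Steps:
T(q, r) = -78 + q
a = -1/95 (a = 1/(-78 + (-2 - 1*15)) = 1/(-78 + (-2 - 15)) = 1/(-78 - 17) = 1/(-95) = -1/95 ≈ -0.010526)
-82*(99 + 89) - a = -82*(99 + 89) - 1*(-1/95) = -82*188 + 1/95 = -15416 + 1/95 = -1464519/95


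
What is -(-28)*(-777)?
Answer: -21756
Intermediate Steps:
-(-28)*(-777) = -28*777 = -21756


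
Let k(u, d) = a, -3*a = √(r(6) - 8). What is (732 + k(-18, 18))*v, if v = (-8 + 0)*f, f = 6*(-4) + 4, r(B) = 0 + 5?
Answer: 117120 - 160*I*√3/3 ≈ 1.1712e+5 - 92.376*I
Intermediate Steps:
r(B) = 5
f = -20 (f = -24 + 4 = -20)
a = -I*√3/3 (a = -√(5 - 8)/3 = -I*√3/3 ≈ -0.57735*I)
k(u, d) = -I*√3/3
v = 160 (v = (-8 + 0)*(-20) = -8*(-20) = 160)
(732 + k(-18, 18))*v = (732 - I*√3/3)*160 = 117120 - 160*I*√3/3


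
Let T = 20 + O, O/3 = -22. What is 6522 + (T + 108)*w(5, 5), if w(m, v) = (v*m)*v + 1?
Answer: 14334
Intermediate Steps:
O = -66 (O = 3*(-22) = -66)
T = -46 (T = 20 - 66 = -46)
w(m, v) = 1 + m*v**2 (w(m, v) = (m*v)*v + 1 = m*v**2 + 1 = 1 + m*v**2)
6522 + (T + 108)*w(5, 5) = 6522 + (-46 + 108)*(1 + 5*5**2) = 6522 + 62*(1 + 5*25) = 6522 + 62*(1 + 125) = 6522 + 62*126 = 6522 + 7812 = 14334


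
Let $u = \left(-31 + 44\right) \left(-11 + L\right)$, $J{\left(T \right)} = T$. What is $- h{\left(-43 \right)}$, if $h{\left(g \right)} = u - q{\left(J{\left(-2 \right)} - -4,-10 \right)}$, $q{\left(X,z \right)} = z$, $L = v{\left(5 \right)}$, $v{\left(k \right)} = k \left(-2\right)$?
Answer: $263$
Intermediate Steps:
$v{\left(k \right)} = - 2 k$
$L = -10$ ($L = \left(-2\right) 5 = -10$)
$u = -273$ ($u = \left(-31 + 44\right) \left(-11 - 10\right) = 13 \left(-21\right) = -273$)
$h{\left(g \right)} = -263$ ($h{\left(g \right)} = -273 - -10 = -273 + 10 = -263$)
$- h{\left(-43 \right)} = \left(-1\right) \left(-263\right) = 263$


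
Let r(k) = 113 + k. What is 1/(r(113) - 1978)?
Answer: -1/1752 ≈ -0.00057078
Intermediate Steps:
1/(r(113) - 1978) = 1/((113 + 113) - 1978) = 1/(226 - 1978) = 1/(-1752) = -1/1752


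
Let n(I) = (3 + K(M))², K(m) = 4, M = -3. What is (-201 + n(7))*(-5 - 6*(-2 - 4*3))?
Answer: -12008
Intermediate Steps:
n(I) = 49 (n(I) = (3 + 4)² = 7² = 49)
(-201 + n(7))*(-5 - 6*(-2 - 4*3)) = (-201 + 49)*(-5 - 6*(-2 - 4*3)) = -152*(-5 - 6*(-2 - 12)) = -152*(-5 - 6*(-14)) = -152*(-5 + 84) = -152*79 = -12008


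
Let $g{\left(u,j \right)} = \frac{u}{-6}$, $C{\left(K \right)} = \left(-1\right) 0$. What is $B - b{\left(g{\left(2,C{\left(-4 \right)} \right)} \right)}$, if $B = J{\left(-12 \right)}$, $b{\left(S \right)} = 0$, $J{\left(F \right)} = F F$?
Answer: $144$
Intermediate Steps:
$C{\left(K \right)} = 0$
$J{\left(F \right)} = F^{2}$
$g{\left(u,j \right)} = - \frac{u}{6}$ ($g{\left(u,j \right)} = u \left(- \frac{1}{6}\right) = - \frac{u}{6}$)
$B = 144$ ($B = \left(-12\right)^{2} = 144$)
$B - b{\left(g{\left(2,C{\left(-4 \right)} \right)} \right)} = 144 - 0 = 144 + 0 = 144$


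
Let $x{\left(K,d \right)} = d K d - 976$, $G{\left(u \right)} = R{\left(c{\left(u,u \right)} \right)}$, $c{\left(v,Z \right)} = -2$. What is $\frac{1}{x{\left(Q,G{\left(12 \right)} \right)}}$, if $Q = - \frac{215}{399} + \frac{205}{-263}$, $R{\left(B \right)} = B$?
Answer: $- \frac{104937}{102971872} \approx -0.0010191$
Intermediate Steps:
$G{\left(u \right)} = -2$
$Q = - \frac{138340}{104937}$ ($Q = \left(-215\right) \frac{1}{399} + 205 \left(- \frac{1}{263}\right) = - \frac{215}{399} - \frac{205}{263} = - \frac{138340}{104937} \approx -1.3183$)
$x{\left(K,d \right)} = -976 + K d^{2}$ ($x{\left(K,d \right)} = K d d - 976 = K d^{2} - 976 = -976 + K d^{2}$)
$\frac{1}{x{\left(Q,G{\left(12 \right)} \right)}} = \frac{1}{-976 - \frac{138340 \left(-2\right)^{2}}{104937}} = \frac{1}{-976 - \frac{553360}{104937}} = \frac{1}{- \frac{102971872}{104937}} = - \frac{104937}{102971872}$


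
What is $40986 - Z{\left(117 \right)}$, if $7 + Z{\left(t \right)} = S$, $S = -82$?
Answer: $41075$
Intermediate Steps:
$Z{\left(t \right)} = -89$ ($Z{\left(t \right)} = -7 - 82 = -89$)
$40986 - Z{\left(117 \right)} = 40986 - -89 = 40986 + 89 = 41075$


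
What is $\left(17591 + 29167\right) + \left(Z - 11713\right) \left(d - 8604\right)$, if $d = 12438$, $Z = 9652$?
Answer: $-7855116$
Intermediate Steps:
$\left(17591 + 29167\right) + \left(Z - 11713\right) \left(d - 8604\right) = \left(17591 + 29167\right) + \left(9652 - 11713\right) \left(12438 - 8604\right) = 46758 - 7901874 = -7855116$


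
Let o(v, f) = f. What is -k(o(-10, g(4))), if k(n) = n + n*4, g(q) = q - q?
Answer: 0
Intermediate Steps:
g(q) = 0
k(n) = 5*n (k(n) = n + 4*n = 5*n)
-k(o(-10, g(4))) = -5*0 = -1*0 = 0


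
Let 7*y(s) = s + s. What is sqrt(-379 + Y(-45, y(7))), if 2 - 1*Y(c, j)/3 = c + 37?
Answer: I*sqrt(349) ≈ 18.682*I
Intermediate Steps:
y(s) = 2*s/7 (y(s) = (s + s)/7 = (2*s)/7 = 2*s/7)
Y(c, j) = -105 - 3*c (Y(c, j) = 6 - 3*(c + 37) = 6 - 3*(37 + c) = 6 + (-111 - 3*c) = -105 - 3*c)
sqrt(-379 + Y(-45, y(7))) = sqrt(-379 + (-105 - 3*(-45))) = sqrt(-379 + (-105 + 135)) = sqrt(-379 + 30) = sqrt(-349) = I*sqrt(349)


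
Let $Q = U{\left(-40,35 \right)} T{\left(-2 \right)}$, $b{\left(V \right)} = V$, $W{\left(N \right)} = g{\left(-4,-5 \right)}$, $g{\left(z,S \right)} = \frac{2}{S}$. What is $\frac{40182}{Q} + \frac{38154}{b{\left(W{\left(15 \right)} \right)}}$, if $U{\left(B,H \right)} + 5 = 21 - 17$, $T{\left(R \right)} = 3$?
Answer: $-108779$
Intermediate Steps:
$U{\left(B,H \right)} = -1$ ($U{\left(B,H \right)} = -5 + \left(21 - 17\right) = -5 + 4 = -1$)
$W{\left(N \right)} = - \frac{2}{5}$ ($W{\left(N \right)} = \frac{2}{-5} = 2 \left(- \frac{1}{5}\right) = - \frac{2}{5}$)
$Q = -3$ ($Q = \left(-1\right) 3 = -3$)
$\frac{40182}{Q} + \frac{38154}{b{\left(W{\left(15 \right)} \right)}} = \frac{40182}{-3} + \frac{38154}{- \frac{2}{5}} = 40182 \left(- \frac{1}{3}\right) + 38154 \left(- \frac{5}{2}\right) = -13394 - 95385 = -108779$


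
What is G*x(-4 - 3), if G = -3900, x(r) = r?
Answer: 27300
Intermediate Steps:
G*x(-4 - 3) = -3900*(-4 - 3) = -3900*(-7) = 27300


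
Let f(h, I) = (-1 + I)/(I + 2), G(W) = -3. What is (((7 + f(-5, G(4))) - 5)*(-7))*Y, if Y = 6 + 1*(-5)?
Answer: -42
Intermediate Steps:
f(h, I) = (-1 + I)/(2 + I)
Y = 1 (Y = 6 - 5 = 1)
(((7 + f(-5, G(4))) - 5)*(-7))*Y = (((7 + (-1 - 3)/(2 - 3)) - 5)*(-7))*1 = (((7 - 4/(-1)) - 5)*(-7))*1 = (((7 - 1*(-4)) - 5)*(-7))*1 = (((7 + 4) - 5)*(-7))*1 = ((11 - 5)*(-7))*1 = (6*(-7))*1 = -42*1 = -42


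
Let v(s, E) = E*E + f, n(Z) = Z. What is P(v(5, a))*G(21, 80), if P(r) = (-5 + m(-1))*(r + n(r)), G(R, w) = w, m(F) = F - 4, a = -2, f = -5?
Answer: 1600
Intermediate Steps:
m(F) = -4 + F
v(s, E) = -5 + E² (v(s, E) = E*E - 5 = E² - 5 = -5 + E²)
P(r) = -20*r (P(r) = (-5 + (-4 - 1))*(r + r) = (-5 - 5)*(2*r) = -20*r)
P(v(5, a))*G(21, 80) = -20*(-5 + (-2)²)*80 = -20*(-5 + 4)*80 = -20*(-1)*80 = 20*80 = 1600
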